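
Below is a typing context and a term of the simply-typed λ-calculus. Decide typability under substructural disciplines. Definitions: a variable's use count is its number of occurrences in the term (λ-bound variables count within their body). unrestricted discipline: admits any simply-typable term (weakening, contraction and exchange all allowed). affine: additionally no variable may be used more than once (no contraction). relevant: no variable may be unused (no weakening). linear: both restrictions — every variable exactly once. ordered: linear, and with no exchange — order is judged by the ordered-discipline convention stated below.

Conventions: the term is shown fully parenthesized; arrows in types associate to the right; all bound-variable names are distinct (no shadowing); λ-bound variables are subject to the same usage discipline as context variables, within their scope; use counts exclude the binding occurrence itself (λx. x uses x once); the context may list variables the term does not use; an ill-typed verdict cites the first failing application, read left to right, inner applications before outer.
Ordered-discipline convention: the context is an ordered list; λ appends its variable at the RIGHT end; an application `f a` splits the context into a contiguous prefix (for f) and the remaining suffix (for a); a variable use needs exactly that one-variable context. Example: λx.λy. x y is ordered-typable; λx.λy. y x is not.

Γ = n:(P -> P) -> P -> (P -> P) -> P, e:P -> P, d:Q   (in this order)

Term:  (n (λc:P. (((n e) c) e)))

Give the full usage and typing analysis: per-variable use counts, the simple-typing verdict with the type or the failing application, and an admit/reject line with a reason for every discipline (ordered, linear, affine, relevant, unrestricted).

use counts: n: 2, e: 2, d: 0, c (λ-bound): 1
use order (left to right): n, n, e, c, e
typing: ✓ — P -> (P -> P) -> P
ordered ✗ (uses contraction: n ×2, e ×2; d left unused)
linear ✗ (uses contraction: n ×2, e ×2; d left unused)
affine ✗ (uses contraction: n ×2, e ×2)
relevant ✗ (d left unused)
unrestricted ✓ (well-typed at P -> (P -> P) -> P; no restrictions here)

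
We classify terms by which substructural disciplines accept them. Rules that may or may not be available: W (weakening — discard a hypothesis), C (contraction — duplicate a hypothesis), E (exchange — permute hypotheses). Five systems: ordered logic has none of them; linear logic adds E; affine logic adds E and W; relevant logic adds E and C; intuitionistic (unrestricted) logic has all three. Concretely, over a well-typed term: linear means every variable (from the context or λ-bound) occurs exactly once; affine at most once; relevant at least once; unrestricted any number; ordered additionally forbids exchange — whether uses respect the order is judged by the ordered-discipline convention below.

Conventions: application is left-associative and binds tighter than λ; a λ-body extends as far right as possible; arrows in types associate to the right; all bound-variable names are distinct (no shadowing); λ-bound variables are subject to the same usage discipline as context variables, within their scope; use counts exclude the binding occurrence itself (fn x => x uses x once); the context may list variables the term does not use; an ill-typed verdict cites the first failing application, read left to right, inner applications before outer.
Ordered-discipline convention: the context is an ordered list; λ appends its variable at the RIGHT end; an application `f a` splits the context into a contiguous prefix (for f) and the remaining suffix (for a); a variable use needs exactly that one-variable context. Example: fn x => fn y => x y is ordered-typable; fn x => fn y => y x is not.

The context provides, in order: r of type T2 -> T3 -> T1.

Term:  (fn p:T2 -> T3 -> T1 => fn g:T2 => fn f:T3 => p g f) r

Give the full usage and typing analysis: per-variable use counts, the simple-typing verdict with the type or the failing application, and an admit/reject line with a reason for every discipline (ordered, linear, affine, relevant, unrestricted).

counts: r: 1; p (λ-bound): 1; g (λ-bound): 1; f (λ-bound): 1
use order (left to right): p, g, f, r
typing: well-typed at T2 -> T3 -> T1
ordered: ✓ — single-use (r, p, g, f), ordered derivation ok
linear: ✓ — r, p, g, f: one use apiece
affine: ✓ — no duplicate uses among r, p, g, f
relevant: ✓ — none of r, p, g, f goes unused
unrestricted: ✓ — simply typable at T2 -> T3 -> T1; W, C, E all held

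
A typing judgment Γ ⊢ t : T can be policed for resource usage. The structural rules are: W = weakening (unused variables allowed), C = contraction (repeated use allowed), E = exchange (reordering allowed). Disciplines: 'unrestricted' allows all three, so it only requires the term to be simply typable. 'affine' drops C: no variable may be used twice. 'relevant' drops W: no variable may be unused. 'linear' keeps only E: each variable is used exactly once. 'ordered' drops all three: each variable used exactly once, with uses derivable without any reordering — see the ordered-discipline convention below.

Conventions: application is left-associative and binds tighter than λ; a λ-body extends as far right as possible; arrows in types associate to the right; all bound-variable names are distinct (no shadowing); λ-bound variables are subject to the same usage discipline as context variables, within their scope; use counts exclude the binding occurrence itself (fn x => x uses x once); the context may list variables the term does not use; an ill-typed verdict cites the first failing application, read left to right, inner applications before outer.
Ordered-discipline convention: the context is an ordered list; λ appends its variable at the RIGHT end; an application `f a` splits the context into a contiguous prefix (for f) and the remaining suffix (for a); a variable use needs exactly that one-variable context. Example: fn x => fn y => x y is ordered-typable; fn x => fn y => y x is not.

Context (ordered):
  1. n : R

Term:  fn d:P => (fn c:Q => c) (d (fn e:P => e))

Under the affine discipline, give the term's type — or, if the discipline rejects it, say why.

not well-typed under affine — a type mismatch blocks all five
variable uses: n: 0; d (λ-bound): 1; c (λ-bound): 1; e (λ-bound): 1
use order (left to right): c, d, e
typing: ill-typed: non-function type P applied to an argument
summary: ordered ✗ · linear ✗ · affine ✗ · relevant ✗ · unrestricted ✗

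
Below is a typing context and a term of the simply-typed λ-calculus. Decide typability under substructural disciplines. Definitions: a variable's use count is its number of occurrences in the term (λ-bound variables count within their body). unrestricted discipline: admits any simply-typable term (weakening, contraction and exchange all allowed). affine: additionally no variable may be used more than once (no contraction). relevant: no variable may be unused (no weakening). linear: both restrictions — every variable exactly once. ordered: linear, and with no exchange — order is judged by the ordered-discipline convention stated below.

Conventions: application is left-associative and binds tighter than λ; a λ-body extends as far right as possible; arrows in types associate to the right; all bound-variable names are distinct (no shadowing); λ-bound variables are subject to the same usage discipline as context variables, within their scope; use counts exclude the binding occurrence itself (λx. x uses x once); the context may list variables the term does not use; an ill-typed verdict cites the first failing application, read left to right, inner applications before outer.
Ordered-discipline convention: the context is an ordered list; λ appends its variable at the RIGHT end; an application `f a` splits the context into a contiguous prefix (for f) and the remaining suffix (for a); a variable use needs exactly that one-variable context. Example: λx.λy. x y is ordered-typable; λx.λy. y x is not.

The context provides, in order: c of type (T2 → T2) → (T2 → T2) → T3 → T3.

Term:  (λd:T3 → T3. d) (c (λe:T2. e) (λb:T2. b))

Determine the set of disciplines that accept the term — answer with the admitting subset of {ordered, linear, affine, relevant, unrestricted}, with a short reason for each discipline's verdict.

admitting disciplines: ordered, linear, affine, relevant, unrestricted
variable uses: c ×1, d (bound) ×1, e (bound) ×1, b (bound) ×1
use order (left to right): d, c, e, b
typing: the term checks, with type T3 → T3
ordered: ✓, c, d, e, b: once each, no exchange needed
linear: ✓, each of c, d, e, b used exactly once
affine: ✓, at most one use each (c, d, e, b)
relevant: ✓, c, d, e, b: all used, weakening unneeded
unrestricted: ✓, type-checks (T3 → T3) and nothing is barred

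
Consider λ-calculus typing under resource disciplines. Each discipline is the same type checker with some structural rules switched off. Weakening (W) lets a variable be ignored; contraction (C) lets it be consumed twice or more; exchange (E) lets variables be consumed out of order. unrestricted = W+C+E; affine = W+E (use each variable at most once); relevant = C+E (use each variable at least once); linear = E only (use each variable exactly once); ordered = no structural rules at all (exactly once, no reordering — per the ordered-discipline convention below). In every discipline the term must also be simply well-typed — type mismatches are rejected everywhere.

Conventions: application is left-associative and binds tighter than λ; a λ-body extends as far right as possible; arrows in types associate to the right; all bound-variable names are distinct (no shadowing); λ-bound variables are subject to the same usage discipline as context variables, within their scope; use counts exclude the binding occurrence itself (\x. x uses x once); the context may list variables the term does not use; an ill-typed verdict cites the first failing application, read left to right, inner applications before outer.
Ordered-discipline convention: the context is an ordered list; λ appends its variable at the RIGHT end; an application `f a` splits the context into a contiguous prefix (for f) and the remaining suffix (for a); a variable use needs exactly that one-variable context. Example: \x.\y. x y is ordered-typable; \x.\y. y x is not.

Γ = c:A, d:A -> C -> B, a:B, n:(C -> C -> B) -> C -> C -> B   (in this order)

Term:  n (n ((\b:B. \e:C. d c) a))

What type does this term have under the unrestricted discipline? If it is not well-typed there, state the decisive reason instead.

term : C -> C -> B
counts: c: 1×; d: 1×; a: 1×; n: 2×; b (λ-bound): 0×; e (λ-bound): 0×
uses in reading order: n, n, d, c, a
typing: well-typed — term : C -> C -> B
all disciplines: ordered ✗ · linear ✗ · affine ✗ · relevant ✗ · unrestricted ✓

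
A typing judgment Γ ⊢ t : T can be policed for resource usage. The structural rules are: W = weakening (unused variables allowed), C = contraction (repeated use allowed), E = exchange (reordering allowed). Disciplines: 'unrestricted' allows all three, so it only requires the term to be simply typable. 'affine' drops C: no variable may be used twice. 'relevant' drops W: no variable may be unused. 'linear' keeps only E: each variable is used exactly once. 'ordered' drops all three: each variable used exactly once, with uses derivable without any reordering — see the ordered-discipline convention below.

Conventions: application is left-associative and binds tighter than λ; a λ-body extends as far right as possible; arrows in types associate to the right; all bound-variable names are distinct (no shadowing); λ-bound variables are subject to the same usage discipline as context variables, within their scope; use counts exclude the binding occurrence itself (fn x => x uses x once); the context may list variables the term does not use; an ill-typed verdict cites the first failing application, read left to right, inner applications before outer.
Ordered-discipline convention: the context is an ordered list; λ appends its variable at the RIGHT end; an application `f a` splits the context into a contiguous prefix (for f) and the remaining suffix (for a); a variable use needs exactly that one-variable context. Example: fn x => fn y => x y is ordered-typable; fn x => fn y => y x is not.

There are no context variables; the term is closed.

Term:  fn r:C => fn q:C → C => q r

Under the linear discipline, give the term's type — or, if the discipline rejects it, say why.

term : C → (C → C) → C
use counts: r (λ-bound)=1, q (λ-bound)=1
use order (left to right): q, r
typing: the term checks, with type C → (C → C) → C
summary: ordered ✗, linear ✓, affine ✓, relevant ✓, unrestricted ✓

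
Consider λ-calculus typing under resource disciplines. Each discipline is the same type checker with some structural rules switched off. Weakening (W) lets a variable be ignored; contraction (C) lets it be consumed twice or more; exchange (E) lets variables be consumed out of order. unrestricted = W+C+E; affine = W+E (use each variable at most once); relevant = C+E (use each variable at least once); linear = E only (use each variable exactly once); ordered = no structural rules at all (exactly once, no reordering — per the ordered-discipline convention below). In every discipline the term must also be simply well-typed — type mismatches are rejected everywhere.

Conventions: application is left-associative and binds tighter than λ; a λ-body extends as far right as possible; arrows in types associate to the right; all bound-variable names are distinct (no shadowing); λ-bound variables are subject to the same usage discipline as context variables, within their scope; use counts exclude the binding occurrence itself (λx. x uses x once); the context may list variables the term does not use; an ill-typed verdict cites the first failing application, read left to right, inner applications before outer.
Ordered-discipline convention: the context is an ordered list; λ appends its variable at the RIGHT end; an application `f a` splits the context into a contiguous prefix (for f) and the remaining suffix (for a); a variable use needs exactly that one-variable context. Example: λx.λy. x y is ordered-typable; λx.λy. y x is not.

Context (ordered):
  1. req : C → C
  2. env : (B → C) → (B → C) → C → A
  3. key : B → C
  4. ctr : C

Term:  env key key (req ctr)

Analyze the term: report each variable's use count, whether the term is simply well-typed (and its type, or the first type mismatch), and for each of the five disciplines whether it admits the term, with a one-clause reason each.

use counts: req ×1, env ×1, key ×2, ctr ×1
uses in reading order: env, key, key, req, ctr
typing: ✓ — A
ordered ✗ (needs contraction — key ×2)
linear ✗ (needs contraction — key ×2)
affine ✗ (needs contraction — key ×2)
relevant ✓ (at least one use each (req, env, key, ctr))
unrestricted ✓ (type-checks (A) and nothing is barred)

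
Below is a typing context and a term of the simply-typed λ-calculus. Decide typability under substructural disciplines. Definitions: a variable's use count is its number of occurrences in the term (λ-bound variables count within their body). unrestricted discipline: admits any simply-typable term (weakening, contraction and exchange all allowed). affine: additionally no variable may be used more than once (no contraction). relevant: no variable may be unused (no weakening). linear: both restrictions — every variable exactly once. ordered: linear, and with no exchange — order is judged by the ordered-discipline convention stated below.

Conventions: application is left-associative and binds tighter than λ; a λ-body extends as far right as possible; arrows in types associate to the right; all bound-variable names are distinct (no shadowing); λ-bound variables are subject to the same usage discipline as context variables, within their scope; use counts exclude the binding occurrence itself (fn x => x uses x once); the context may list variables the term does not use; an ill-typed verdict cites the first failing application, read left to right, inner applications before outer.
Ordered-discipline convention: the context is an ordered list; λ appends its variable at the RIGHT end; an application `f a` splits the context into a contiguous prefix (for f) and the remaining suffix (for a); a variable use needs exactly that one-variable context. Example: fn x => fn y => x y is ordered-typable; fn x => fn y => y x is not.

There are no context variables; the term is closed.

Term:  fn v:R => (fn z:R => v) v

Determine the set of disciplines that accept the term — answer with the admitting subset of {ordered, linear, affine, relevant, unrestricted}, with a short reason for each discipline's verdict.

accepted by: unrestricted
variable uses: v [bound]=2; z [bound]=0
use order (left to right): v, v
typing: ✓ — R -> R
ordered: ✗, repeated use of v ×2; unused: z — weakening required
linear: ✗, repeated use of v ×2; unused: z — weakening required
affine: ✗, repeated use of v ×2
relevant: ✗, unused: z — weakening required
unrestricted: ✓, well-typed at R -> R; no restrictions here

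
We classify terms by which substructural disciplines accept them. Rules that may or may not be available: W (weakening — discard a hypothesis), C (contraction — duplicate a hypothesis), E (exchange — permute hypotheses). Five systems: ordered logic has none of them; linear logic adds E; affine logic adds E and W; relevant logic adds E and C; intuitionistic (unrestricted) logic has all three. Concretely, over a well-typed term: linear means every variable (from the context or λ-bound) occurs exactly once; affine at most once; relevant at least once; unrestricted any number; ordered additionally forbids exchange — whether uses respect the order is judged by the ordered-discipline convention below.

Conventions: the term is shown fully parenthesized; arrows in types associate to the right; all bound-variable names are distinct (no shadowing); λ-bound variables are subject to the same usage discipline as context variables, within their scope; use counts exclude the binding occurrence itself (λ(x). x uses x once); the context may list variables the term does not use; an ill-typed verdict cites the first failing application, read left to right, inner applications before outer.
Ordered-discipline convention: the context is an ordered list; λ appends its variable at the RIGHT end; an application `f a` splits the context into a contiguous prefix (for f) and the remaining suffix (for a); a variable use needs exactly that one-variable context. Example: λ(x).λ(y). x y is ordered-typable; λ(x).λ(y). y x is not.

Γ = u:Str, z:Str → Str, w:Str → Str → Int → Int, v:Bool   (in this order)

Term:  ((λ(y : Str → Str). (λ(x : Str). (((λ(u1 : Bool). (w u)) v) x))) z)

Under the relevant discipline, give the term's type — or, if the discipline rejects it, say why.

not well-typed under relevant — needs weakening: y, u1 unused
variable uses: u=1; z=1; w=1; v=1; y (bound)=0; x (bound)=1; u1 (bound)=0
uses in reading order: w, u, v, x, z
typing: ✓ — Str → Int → Int
summary: ordered ✗, linear ✗, affine ✓, relevant ✗, unrestricted ✓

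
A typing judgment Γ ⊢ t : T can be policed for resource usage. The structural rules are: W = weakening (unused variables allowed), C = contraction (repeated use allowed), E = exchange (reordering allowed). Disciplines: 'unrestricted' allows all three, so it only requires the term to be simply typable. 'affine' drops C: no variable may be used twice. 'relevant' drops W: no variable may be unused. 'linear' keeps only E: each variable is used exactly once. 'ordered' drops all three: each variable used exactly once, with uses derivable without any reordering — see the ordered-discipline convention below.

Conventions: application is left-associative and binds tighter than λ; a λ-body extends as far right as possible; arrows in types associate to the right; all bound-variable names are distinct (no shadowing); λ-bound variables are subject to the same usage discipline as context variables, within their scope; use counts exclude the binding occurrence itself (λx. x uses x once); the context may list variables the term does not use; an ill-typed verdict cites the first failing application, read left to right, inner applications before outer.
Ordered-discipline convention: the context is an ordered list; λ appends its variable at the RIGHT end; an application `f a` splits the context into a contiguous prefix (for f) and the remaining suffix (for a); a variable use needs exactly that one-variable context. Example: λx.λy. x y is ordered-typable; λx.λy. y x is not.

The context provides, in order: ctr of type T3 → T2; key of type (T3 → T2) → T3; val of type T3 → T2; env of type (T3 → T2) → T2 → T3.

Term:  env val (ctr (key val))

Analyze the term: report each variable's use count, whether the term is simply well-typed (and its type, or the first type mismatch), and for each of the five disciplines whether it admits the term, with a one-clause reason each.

variable uses: ctr=1; key=1; val=2; env=1
order of uses: env, val, ctr, key, val
typing: well-typed at T3
ordered: ✗, uses contraction: val ×2
linear: ✗, uses contraction: val ×2
affine: ✗, uses contraction: val ×2
relevant: ✓, every one of ctr, key, val, env appears
unrestricted: ✓, typability at T3 is all that's needed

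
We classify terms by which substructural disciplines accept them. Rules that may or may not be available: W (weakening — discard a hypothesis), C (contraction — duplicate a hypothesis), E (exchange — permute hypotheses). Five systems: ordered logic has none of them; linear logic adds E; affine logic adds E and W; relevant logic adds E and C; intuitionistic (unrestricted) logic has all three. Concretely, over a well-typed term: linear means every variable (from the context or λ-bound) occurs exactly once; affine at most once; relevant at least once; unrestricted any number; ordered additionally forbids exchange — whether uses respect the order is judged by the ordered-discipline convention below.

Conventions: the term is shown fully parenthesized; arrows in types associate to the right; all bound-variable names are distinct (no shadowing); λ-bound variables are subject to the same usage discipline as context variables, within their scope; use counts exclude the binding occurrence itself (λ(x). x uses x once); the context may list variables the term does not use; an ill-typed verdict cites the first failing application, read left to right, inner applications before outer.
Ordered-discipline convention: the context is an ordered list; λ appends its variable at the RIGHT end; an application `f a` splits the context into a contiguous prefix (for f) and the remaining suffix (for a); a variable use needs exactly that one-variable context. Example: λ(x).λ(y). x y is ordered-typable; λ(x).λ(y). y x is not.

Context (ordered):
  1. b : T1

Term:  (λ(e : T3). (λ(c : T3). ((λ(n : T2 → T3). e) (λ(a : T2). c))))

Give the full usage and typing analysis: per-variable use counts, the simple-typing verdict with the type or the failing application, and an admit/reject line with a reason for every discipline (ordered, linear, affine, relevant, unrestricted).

variable uses: b: 0; e [bound]: 1; c [bound]: 1; n [bound]: 0; a [bound]: 0
uses in reading order: e, c
typing: ✓ — T3 → T3 → T3
ordered: ✗, unused: b, n, a — weakening required
linear: ✗, unused: b, n, a — weakening required
affine: ✓, at most one use each (b, e, c, n, a)
relevant: ✗, unused: b, n, a — weakening required
unrestricted: ✓, type-checks (T3 → T3 → T3) and nothing is barred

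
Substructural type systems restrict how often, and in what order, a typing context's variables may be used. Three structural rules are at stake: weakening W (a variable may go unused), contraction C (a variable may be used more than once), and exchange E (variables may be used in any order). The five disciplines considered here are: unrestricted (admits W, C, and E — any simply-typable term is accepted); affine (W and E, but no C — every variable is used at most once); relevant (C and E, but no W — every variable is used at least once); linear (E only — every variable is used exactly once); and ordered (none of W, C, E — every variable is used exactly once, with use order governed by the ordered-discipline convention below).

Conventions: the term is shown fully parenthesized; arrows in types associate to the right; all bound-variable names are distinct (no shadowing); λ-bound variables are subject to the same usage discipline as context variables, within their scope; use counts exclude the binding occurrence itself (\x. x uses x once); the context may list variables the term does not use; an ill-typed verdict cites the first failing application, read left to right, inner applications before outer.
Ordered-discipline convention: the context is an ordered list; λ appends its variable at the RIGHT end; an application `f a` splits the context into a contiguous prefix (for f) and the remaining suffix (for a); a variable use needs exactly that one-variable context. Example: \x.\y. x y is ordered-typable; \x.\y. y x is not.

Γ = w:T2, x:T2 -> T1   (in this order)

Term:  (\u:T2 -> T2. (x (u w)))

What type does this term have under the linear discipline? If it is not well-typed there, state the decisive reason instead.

term : (T2 -> T2) -> T1
counts: w: 1, x: 1, u (λ-bound): 1
uses in reading order: x, u, w
typing: well-typed — term : (T2 -> T2) -> T1
per-discipline verdicts: ordered ✗ | linear ✓ | affine ✓ | relevant ✓ | unrestricted ✓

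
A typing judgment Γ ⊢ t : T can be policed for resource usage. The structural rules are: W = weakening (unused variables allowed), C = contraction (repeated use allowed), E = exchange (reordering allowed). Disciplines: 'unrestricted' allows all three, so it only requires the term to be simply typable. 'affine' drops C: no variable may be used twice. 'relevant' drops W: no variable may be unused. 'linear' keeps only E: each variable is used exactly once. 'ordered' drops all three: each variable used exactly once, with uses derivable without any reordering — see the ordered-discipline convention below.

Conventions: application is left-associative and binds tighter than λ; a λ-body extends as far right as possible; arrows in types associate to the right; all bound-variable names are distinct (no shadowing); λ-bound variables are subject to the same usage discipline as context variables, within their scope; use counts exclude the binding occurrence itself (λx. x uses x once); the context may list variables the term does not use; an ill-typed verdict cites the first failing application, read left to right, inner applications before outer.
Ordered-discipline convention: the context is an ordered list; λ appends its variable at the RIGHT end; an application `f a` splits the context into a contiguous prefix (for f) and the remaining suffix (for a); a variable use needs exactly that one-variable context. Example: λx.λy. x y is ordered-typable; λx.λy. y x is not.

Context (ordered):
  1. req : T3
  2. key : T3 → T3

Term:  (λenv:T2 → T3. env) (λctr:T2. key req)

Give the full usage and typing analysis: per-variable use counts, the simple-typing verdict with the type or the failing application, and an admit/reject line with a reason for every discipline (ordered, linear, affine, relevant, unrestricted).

use counts: req=1, key=1, env [bound]=1, ctr [bound]=0
left-to-right use order: env, key, req
typing: well-typed — term : T2 → T3
ordered ✗ (needs weakening: ctr unused)
linear ✗ (needs weakening: ctr unused)
affine ✓ (req, key, env, ctr: no repeats, contraction unneeded)
relevant ✗ (needs weakening: ctr unused)
unrestricted ✓ (simply typable at T2 → T3; W, C, E all held)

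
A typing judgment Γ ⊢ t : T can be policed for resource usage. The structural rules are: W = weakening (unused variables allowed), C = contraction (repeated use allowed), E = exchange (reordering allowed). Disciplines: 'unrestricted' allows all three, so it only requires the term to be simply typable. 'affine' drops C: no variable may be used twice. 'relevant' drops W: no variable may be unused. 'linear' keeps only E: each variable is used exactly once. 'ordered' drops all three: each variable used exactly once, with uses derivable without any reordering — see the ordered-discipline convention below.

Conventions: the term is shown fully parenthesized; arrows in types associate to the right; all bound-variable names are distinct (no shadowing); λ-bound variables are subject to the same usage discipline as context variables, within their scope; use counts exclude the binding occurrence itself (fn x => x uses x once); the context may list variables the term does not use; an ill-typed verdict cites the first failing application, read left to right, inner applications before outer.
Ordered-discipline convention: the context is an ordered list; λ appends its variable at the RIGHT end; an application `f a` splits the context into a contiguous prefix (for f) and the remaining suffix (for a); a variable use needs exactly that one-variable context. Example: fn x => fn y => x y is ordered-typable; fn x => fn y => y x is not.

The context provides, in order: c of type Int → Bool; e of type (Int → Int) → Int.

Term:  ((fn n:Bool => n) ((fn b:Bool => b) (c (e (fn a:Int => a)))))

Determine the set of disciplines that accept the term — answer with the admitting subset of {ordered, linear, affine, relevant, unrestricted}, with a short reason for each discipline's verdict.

admitted by: ordered, linear, affine, relevant, unrestricted
variable uses: c ×1; e ×1; n (bound) ×1; b (bound) ×1; a (bound) ×1
use order (left to right): n, b, c, e, a
typing: ✓ — Bool
ordered: ✓ — c, e, n, b, a once each; derivable with no W/C/E
linear: ✓ — each of c, e, n, b, a used exactly once
affine: ✓ — none of c, e, n, b, a used more than once
relevant: ✓ — every one of c, e, n, b, a appears
unrestricted: ✓ — type-checks (Bool) and nothing is barred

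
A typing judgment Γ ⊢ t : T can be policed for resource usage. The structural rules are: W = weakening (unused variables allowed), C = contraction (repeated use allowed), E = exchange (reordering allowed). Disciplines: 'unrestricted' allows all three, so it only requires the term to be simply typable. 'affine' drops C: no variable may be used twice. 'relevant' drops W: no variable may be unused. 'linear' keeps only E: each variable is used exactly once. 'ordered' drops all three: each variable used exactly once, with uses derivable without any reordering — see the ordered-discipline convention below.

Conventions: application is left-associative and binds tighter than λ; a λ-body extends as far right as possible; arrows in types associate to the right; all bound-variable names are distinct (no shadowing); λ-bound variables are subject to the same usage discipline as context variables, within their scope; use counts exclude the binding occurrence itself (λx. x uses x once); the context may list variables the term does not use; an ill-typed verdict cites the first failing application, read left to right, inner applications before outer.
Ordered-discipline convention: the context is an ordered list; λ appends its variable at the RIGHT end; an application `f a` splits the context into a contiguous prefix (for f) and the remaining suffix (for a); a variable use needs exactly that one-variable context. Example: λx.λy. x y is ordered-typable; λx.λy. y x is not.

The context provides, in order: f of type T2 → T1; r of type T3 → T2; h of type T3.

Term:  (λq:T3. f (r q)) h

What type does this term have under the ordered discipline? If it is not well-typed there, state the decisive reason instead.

term : T1
usage: f: 1×, r: 1×, h: 1×, q (bound): 1×
uses in reading order: f, r, q, h
typing: well-typed — term : T1
per-discipline verdicts: ordered ✓, linear ✓, affine ✓, relevant ✓, unrestricted ✓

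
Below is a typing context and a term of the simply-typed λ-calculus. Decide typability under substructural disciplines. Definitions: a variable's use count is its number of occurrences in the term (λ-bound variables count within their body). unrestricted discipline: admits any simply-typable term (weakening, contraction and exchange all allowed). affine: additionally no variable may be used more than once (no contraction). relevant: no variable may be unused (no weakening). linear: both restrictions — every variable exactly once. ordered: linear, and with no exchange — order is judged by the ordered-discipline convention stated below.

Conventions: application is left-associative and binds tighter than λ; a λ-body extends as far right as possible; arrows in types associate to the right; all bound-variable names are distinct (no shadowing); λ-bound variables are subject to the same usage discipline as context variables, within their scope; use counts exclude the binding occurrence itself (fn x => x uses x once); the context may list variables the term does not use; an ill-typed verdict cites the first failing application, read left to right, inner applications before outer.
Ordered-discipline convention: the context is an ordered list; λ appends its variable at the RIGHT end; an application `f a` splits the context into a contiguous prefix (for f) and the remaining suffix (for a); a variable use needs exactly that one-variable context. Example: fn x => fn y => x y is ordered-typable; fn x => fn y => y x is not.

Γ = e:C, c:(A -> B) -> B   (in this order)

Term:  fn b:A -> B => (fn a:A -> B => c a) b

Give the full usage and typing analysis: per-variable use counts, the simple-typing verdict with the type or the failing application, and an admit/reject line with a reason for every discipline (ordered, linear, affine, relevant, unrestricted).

usage: e: 0×, c: 1×, b [bound]: 1×, a [bound]: 1×
use order (left to right): c, a, b
typing: the term checks, with type (A -> B) -> B
ordered: ✗, e left unused
linear: ✗, e left unused
affine: ✓, no duplicate uses among e, c, b, a
relevant: ✗, e left unused
unrestricted: ✓, simply typable at (A -> B) -> B; W, C, E all held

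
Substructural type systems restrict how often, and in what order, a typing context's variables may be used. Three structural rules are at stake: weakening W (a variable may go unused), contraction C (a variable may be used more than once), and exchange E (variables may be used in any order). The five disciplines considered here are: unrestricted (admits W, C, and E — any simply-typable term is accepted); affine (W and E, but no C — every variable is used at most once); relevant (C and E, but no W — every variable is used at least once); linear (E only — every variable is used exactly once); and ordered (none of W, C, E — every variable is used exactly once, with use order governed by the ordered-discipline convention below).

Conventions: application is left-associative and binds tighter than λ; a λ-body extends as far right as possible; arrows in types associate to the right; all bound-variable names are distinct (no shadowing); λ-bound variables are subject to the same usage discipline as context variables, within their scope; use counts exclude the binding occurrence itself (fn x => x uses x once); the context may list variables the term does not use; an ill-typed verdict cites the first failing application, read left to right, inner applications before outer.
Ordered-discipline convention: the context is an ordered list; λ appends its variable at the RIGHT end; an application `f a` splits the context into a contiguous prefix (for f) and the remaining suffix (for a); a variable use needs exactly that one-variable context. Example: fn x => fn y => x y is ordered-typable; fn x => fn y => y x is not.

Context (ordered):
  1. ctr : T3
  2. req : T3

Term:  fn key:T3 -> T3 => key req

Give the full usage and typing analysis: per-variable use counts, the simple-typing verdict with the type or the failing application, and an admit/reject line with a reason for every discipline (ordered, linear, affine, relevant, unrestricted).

usage: ctr ×0; req ×1; key [bound] ×1
use order (left to right): key, req
typing: the term checks, with type (T3 -> T3) -> T3
ordered: ✗ — ctr left unused
linear: ✗ — ctr left unused
affine: ✓ — ctr, req, key: no repeats, contraction unneeded
relevant: ✗ — ctr left unused
unrestricted: ✓ — typability at (T3 -> T3) -> T3 is all that's needed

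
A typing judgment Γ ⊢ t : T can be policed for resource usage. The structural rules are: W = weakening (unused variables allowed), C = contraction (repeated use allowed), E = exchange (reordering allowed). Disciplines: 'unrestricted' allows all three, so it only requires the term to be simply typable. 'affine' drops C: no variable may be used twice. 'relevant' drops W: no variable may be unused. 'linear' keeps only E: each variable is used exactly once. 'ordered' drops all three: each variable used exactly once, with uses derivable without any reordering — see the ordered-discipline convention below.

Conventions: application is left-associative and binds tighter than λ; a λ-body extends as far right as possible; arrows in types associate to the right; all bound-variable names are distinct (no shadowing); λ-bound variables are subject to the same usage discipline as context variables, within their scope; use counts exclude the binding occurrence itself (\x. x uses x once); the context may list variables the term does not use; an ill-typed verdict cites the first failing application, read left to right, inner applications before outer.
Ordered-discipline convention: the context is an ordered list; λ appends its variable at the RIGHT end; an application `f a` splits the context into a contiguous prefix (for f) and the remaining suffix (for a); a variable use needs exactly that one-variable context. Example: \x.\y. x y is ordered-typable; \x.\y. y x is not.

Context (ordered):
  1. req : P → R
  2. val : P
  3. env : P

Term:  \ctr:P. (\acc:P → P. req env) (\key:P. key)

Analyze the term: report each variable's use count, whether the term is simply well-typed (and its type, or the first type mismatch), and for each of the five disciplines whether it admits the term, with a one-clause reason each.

use counts: req ×1, val ×0, env ×1, ctr (bound) ×0, acc (bound) ×0, key (bound) ×1
use order (left to right): req, env, key
typing: the term checks, with type P → R
ordered ✗ (val, ctr, acc never used (weakening))
linear ✗ (val, ctr, acc never used (weakening))
affine ✓ (none of req, val, env, ctr, acc, key used more than once)
relevant ✗ (val, ctr, acc never used (weakening))
unrestricted ✓ (type-checks (P → R) and nothing is barred)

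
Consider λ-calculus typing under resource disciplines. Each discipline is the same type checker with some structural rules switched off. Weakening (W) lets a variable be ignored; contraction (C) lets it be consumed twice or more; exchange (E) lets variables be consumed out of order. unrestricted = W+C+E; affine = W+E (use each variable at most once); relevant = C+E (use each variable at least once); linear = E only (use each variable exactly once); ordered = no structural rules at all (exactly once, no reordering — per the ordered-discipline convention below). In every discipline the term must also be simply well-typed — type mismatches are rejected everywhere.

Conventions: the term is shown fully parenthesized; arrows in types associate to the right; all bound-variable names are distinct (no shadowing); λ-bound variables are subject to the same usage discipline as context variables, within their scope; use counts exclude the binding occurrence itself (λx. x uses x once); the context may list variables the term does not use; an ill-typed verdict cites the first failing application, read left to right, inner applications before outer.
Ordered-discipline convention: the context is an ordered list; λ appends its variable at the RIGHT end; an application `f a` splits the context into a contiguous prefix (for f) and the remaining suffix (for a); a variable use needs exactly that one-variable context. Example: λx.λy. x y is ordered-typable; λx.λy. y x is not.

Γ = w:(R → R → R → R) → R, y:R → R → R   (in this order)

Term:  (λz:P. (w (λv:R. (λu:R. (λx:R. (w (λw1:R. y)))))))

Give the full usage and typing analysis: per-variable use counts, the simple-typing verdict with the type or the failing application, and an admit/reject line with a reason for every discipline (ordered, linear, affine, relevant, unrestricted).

use counts: w ×2; y ×1; z (bound) ×0; v (bound) ×0; u (bound) ×0; x (bound) ×0; w1 (bound) ×0
left-to-right use order: w, w, y
typing: well-typed — term : P → R
ordered ✗ (needs contraction — w ×2; z, v, u, x, w1 left unused)
linear ✗ (needs contraction — w ×2; z, v, u, x, w1 left unused)
affine ✗ (needs contraction — w ×2)
relevant ✗ (z, v, u, x, w1 left unused)
unrestricted ✓ (type-checks (P → R) and nothing is barred)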